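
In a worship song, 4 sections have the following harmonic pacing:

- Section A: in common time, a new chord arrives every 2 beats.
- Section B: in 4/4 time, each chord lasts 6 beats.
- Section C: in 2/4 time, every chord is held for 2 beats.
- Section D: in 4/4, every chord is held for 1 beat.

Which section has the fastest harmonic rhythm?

A: each chord is 2 beats in 4/4, so 2 per bar.
B: each chord is 6 beats in 4/4, so 2/3 per bar.
C: each chord is 2 beats in 2/4, so 1 per bar.
D: each chord is 1 beat in 4/4, so 4 per bar.
Fastest is D at 4 chords/bar.

Section D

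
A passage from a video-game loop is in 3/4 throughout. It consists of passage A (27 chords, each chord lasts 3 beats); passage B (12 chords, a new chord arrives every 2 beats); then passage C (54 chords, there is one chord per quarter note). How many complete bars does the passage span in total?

A: 27 × 3 = 81 beats = 27 bars.
B: 12 × 2 = 24 beats = 8 bars.
C: 54 × 1 = 54 beats = 18 bars.
Total: 27 + 8 + 18 = 53 bars.

53 bars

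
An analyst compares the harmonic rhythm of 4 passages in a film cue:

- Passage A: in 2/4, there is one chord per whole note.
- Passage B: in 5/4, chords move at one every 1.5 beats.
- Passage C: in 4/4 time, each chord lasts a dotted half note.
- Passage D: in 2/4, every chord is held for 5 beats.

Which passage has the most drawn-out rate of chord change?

Passage D

A: each chord is 4 beats in 2/4, so 0.5 per bar.
B: each chord is 1.5 beats in 5/4, so 10/3 per bar.
C: each chord is 3 beats in 4/4, so 4/3 per bar.
D: each chord is 5 beats in 2/4, so 0.4 per bar.
Slowest is D at 0.4 chords/bar.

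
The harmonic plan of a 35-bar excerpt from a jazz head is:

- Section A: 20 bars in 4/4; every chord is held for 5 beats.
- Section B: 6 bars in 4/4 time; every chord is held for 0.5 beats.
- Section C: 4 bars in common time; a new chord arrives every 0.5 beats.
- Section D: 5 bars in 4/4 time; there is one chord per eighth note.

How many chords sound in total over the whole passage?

A: 20 bars × 4 beats = 80 beats; 5 beats/chord → 16 chords.
B: 6 bars × 4 beats = 24 beats; 0.5 beats/chord → 48 chords.
C: 4 bars × 4 beats = 16 beats; 0.5 beats/chord → 32 chords.
D: 5 bars × 4 beats = 20 beats; 0.5 beats/chord → 40 chords.
Total: 16 + 48 + 32 + 40 = 136.

136 chords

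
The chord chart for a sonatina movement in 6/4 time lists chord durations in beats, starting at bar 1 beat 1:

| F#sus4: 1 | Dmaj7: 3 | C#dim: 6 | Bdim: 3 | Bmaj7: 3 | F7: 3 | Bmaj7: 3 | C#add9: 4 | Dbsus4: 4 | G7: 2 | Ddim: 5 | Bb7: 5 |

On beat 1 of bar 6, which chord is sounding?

G7

Beat 1 of bar 6 is beat (6−1)×6 + 1 = 31 overall.
Running totals: F#sus4 ends at 1, Dmaj7 ends at 4, C#dim ends at 10, Bdim ends at 13, Bmaj7 ends at 16, F7 ends at 19, Bmaj7 ends at 22, C#add9 ends at 26, Dbsus4 ends at 30, G7 ends at 32.
Beat 31 falls within G7.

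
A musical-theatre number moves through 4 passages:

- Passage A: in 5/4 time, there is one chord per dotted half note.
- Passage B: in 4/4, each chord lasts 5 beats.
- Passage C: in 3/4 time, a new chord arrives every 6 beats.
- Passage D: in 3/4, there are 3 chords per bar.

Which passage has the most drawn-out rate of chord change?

Passage C

A: each chord is 3 beats in 5/4, so 5/3 per bar.
B: each chord is 5 beats in 4/4, so 0.8 per bar.
C: each chord is 6 beats in 3/4, so 0.5 per bar.
D: each chord is 1 beat in 3/4, so 3 per bar.
Slowest is C at 0.5 chords/bar.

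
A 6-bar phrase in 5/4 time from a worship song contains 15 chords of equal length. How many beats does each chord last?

2 beats

6 bars × 5 beats/bar = 30 beats total.
30 beats ÷ 15 chords = 2 beats per chord.
(That is a half note.)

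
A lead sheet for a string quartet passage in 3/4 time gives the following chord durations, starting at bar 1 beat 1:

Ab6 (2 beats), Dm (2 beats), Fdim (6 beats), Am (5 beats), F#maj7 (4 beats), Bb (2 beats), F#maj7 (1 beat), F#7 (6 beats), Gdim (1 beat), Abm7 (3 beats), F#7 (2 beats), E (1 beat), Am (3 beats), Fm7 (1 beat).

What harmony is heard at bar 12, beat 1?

Beat 1 of bar 12 is beat (12−1)×3 + 1 = 34 overall.
Running totals: Ab6 ends at 2, Dm ends at 4, Fdim ends at 10, Am ends at 15, F#maj7 ends at 19, Bb ends at 21, F#maj7 ends at 22, F#7 ends at 28, Gdim ends at 29, Abm7 ends at 32, F#7 ends at 34.
Beat 34 falls within F#7.

F#7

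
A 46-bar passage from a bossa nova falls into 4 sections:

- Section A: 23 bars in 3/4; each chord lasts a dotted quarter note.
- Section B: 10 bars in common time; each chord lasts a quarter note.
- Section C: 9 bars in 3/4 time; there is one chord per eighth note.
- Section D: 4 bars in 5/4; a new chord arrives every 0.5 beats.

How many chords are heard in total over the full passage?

A: 23 bars × 3 beats = 69 beats; 1.5 beats/chord → 46 chords.
B: 10 bars × 4 beats = 40 beats; 1 beat/chord → 40 chords.
C: 9 bars × 3 beats = 27 beats; 0.5 beats/chord → 54 chords.
D: 4 bars × 5 beats = 20 beats; 0.5 beats/chord → 40 chords.
Total: 46 + 40 + 54 + 40 = 180.

180 chords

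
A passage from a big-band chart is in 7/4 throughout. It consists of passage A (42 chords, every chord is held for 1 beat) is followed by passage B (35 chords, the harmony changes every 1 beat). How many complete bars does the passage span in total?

11 bars

A: 42 × 1 = 42 beats = 6 bars.
B: 35 × 1 = 35 beats = 5 bars.
Total: 6 + 5 = 11 bars.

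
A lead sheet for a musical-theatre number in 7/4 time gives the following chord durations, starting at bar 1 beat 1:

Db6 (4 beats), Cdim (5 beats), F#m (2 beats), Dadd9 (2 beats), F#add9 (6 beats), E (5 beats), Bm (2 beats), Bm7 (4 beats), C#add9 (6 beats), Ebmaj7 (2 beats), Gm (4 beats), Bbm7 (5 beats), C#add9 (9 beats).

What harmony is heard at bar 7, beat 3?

Bbm7

Beat 3 of bar 7 is beat (7−1)×7 + 3 = 45 overall.
Running totals: Db6 ends at 4, Cdim ends at 9, F#m ends at 11, Dadd9 ends at 13, F#add9 ends at 19, E ends at 24, Bm ends at 26, Bm7 ends at 30, C#add9 ends at 36, Ebmaj7 ends at 38, Gm ends at 42, Bbm7 ends at 47.
Beat 45 falls within Bbm7.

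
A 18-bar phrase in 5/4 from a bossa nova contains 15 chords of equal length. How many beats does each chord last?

18 bars × 5 beats/bar = 90 beats total.
90 beats ÷ 15 chords = 6 beats per chord.

6 beats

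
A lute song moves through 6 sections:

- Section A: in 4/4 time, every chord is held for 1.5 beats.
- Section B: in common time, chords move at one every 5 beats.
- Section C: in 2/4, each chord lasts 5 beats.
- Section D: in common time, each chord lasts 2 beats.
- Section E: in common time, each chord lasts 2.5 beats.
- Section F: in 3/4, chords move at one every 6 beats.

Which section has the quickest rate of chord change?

A: 4/1.5 = 8/3 chords/bar.
B: 4/5 = 0.8 chords/bar.
C: 2/5 = 0.4 chords/bar.
D: 4/2 = 2 chords/bar.
E: 4/2.5 = 1.6 chords/bar.
F: 3/6 = 0.5 chords/bar.
Fastest is A at 8/3 chords/bar.

Section A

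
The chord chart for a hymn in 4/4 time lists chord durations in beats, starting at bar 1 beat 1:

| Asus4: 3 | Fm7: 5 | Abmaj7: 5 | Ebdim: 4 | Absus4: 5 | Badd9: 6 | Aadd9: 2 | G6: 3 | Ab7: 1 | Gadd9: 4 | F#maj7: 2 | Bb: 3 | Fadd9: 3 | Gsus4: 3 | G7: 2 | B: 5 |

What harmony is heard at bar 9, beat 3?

Beat 3 of bar 9 is beat (9−1)×4 + 3 = 35 overall.
Running totals: Asus4 ends at 3, Fm7 ends at 8, Abmaj7 ends at 13, Ebdim ends at 17, Absus4 ends at 22, Badd9 ends at 28, Aadd9 ends at 30, G6 ends at 33, Ab7 ends at 34, Gadd9 ends at 38.
Beat 35 falls within Gadd9.

Gadd9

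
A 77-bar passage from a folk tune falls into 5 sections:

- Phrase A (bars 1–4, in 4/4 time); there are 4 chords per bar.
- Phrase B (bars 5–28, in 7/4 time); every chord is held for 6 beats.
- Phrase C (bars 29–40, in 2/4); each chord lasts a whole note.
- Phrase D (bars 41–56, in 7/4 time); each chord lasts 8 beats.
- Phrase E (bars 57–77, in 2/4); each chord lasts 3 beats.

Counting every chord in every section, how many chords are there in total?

A: 4 bars × 4 beats = 16 beats; 1 beat/chord → 16 chords.
B: 24 bars × 7 beats = 168 beats; 6 beats/chord → 28 chords.
C: 12 bars × 2 beats = 24 beats; 4 beats/chord → 6 chords.
D: 16 bars × 7 beats = 112 beats; 8 beats/chord → 14 chords.
E: 21 bars × 2 beats = 42 beats; 3 beats/chord → 14 chords.
Total: 16 + 28 + 6 + 14 + 14 = 78.

78 chords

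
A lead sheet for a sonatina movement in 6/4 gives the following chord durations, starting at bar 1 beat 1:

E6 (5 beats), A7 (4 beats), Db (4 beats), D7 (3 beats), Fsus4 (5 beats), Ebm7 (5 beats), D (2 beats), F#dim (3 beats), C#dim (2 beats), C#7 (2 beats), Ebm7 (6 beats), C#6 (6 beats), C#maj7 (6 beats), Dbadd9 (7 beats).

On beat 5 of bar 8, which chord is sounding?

Beat 5 of bar 8 is beat (8−1)×6 + 5 = 47 overall.
Running totals: E6 ends at 5, A7 ends at 9, Db ends at 13, D7 ends at 16, Fsus4 ends at 21, Ebm7 ends at 26, D ends at 28, F#dim ends at 31, C#dim ends at 33, C#7 ends at 35, Ebm7 ends at 41, C#6 ends at 47.
Beat 47 falls within C#6.

C#6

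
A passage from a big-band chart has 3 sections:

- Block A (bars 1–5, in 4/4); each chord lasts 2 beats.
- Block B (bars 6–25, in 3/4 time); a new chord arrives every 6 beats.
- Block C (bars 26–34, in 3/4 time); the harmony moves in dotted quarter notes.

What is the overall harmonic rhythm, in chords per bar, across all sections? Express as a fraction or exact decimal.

A: 5 bars of 4 beats is 20 beats; at 2 beats each that's 10 chords.
B: 20 bars of 3 beats is 60 beats; at 6 beats each that's 10 chords.
C: 9 bars of 3 beats is 27 beats; at 1.5 beats each that's 18 chords.
Overall: 38 chords over 34 bars → 38/34 = 19/17 chords per bar.

19/17 chords per bar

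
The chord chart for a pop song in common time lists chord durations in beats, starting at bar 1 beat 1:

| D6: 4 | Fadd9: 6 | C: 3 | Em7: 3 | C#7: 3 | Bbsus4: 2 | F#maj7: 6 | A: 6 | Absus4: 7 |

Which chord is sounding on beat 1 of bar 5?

C#7

Beat 1 of bar 5 is beat (5−1)×4 + 1 = 17 overall.
Running totals: D6 ends at 4, Fadd9 ends at 10, C ends at 13, Em7 ends at 16, C#7 ends at 19.
Beat 17 falls within C#7.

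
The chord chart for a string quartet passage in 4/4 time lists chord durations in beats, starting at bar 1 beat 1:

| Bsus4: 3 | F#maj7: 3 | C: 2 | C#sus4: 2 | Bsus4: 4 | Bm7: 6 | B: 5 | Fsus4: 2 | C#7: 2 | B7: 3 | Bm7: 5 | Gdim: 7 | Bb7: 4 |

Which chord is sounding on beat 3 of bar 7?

Beat 3 of bar 7 is beat (7−1)×4 + 3 = 27 overall.
Running totals: Bsus4 ends at 3, F#maj7 ends at 6, C ends at 8, C#sus4 ends at 10, Bsus4 ends at 14, Bm7 ends at 20, B ends at 25, Fsus4 ends at 27.
Beat 27 falls within Fsus4.

Fsus4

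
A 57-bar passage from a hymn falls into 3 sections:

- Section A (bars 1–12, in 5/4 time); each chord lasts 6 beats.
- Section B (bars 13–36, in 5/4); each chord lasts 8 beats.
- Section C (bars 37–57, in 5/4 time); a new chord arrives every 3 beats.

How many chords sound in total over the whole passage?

60 chords

A has 60 beats and chords last 6 each, so 10 chords.
B has 120 beats and chords last 8 each, so 15 chords.
C has 105 beats and chords last 3 each, so 35 chords.
Total: 10 + 15 + 35 = 60.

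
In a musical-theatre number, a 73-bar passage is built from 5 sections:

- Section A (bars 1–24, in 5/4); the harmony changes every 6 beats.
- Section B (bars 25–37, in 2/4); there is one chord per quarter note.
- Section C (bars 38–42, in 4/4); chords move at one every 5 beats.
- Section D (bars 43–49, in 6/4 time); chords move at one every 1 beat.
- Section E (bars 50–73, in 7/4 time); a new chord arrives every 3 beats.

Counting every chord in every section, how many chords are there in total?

A has 120 beats and chords last 6 each, so 20 chords.
B has 26 beats and chords last 1 each, so 26 chords.
C has 20 beats and chords last 5 each, so 4 chords.
D has 42 beats and chords last 1 each, so 42 chords.
E has 168 beats and chords last 3 each, so 56 chords.
Total: 20 + 26 + 4 + 42 + 56 = 148.

148 chords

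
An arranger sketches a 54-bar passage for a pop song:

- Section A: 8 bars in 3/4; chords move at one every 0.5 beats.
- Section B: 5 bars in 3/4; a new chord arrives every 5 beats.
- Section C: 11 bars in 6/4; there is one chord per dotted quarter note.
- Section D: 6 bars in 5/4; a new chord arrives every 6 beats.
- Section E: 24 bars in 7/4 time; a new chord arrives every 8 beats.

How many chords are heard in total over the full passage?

121 chords

A: 8·3 = 24 beats, 24/0.5 = 48 chords.
B: 5·3 = 15 beats, 15/5 = 3 chords.
C: 11·6 = 66 beats, 66/1.5 = 44 chords.
D: 6·5 = 30 beats, 30/6 = 5 chords.
E: 24·7 = 168 beats, 168/8 = 21 chords.
Total: 48 + 3 + 44 + 5 + 21 = 121.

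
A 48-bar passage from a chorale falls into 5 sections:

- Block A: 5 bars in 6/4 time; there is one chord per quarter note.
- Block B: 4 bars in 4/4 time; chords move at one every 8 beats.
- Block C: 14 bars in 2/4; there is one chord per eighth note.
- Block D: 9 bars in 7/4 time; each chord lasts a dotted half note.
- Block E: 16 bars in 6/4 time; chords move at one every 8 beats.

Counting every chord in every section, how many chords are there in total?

121 chords

A: 5·6 = 30 beats, 30/1 = 30 chords.
B: 4·4 = 16 beats, 16/8 = 2 chords.
C: 14·2 = 28 beats, 28/0.5 = 56 chords.
D: 9·7 = 63 beats, 63/3 = 21 chords.
E: 16·6 = 96 beats, 96/8 = 12 chords.
Total: 30 + 2 + 56 + 21 + 12 = 121.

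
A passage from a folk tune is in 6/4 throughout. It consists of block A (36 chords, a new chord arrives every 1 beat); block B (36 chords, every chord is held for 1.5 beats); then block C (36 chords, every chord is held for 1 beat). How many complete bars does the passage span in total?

A: 36 × 1 = 36 beats = 6 bars.
B: 36 × 1.5 = 54 beats = 9 bars.
C: 36 × 1 = 36 beats = 6 bars.
Total: 6 + 9 + 6 = 21 bars.

21 bars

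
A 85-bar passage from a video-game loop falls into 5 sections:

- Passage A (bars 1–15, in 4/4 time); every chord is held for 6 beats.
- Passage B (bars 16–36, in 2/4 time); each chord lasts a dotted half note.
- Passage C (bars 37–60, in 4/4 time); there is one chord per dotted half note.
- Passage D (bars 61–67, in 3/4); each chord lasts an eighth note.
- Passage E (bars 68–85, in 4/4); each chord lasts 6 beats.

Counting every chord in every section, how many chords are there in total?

A: 15 bars × 4 beats = 60 beats; 6 beats/chord → 10 chords.
B: 21 bars × 2 beats = 42 beats; 3 beats/chord → 14 chords.
C: 24 bars × 4 beats = 96 beats; 3 beats/chord → 32 chords.
D: 7 bars × 3 beats = 21 beats; 0.5 beats/chord → 42 chords.
E: 18 bars × 4 beats = 72 beats; 6 beats/chord → 12 chords.
Total: 10 + 14 + 32 + 42 + 12 = 110.

110 chords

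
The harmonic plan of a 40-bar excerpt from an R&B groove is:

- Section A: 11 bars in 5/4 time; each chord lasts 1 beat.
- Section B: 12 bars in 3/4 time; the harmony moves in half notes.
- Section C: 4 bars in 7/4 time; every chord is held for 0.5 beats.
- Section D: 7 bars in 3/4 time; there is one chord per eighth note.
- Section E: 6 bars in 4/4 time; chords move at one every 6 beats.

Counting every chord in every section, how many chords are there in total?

A: 11 bars × 5 beats = 55 beats; 1 beat/chord → 55 chords.
B: 12 bars × 3 beats = 36 beats; 2 beats/chord → 18 chords.
C: 4 bars × 7 beats = 28 beats; 0.5 beats/chord → 56 chords.
D: 7 bars × 3 beats = 21 beats; 0.5 beats/chord → 42 chords.
E: 6 bars × 4 beats = 24 beats; 6 beats/chord → 4 chords.
Total: 55 + 18 + 56 + 42 + 4 = 175.

175 chords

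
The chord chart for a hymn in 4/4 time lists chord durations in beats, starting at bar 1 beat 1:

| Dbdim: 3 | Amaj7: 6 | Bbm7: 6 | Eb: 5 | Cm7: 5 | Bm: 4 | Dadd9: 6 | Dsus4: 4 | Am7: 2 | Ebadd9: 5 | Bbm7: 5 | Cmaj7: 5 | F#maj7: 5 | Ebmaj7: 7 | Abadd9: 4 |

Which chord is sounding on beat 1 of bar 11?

Am7

Beat 1 of bar 11 is beat (11−1)×4 + 1 = 41 overall.
Running totals: Dbdim ends at 3, Amaj7 ends at 9, Bbm7 ends at 15, Eb ends at 20, Cm7 ends at 25, Bm ends at 29, Dadd9 ends at 35, Dsus4 ends at 39, Am7 ends at 41.
Beat 41 falls within Am7.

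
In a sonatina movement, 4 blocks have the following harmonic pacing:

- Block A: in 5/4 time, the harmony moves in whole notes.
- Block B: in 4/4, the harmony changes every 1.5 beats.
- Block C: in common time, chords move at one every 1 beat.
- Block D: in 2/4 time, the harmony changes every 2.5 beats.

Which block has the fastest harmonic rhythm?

A: 5/4 = 1.25 chords/bar.
B: 4/1.5 = 8/3 chords/bar.
C: 4/1 = 4 chords/bar.
D: 2/2.5 = 0.8 chords/bar.
Fastest is C at 4 chords/bar.

Block C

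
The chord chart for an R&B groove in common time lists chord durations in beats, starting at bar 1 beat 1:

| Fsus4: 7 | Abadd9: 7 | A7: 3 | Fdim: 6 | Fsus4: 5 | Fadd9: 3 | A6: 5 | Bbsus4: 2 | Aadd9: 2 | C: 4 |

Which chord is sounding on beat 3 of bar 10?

Aadd9

Beat 3 of bar 10 is beat (10−1)×4 + 3 = 39 overall.
Running totals: Fsus4 ends at 7, Abadd9 ends at 14, A7 ends at 17, Fdim ends at 23, Fsus4 ends at 28, Fadd9 ends at 31, A6 ends at 36, Bbsus4 ends at 38, Aadd9 ends at 40.
Beat 39 falls within Aadd9.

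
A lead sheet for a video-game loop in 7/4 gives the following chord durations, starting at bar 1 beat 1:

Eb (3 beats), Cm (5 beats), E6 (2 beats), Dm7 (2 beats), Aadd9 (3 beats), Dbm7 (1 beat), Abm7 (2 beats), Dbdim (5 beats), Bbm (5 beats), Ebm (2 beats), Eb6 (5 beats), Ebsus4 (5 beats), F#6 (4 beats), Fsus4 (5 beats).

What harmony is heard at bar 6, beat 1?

Beat 1 of bar 6 is beat (6−1)×7 + 1 = 36 overall.
Running totals: Eb ends at 3, Cm ends at 8, E6 ends at 10, Dm7 ends at 12, Aadd9 ends at 15, Dbm7 ends at 16, Abm7 ends at 18, Dbdim ends at 23, Bbm ends at 28, Ebm ends at 30, Eb6 ends at 35, Ebsus4 ends at 40.
Beat 36 falls within Ebsus4.

Ebsus4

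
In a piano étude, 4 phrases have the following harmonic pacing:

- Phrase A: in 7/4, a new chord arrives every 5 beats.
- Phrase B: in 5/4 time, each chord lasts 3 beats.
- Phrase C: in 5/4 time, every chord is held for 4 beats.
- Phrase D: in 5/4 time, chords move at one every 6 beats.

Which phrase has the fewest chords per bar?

Phrase D

A: 7 beats/bar ÷ 5 beats/chord = 1.4 chords/bar.
B: 5 beats/bar ÷ 3 beats/chord = 5/3 chords/bar.
C: 5 beats/bar ÷ 4 beats/chord = 1.25 chords/bar.
D: 5 beats/bar ÷ 6 beats/chord = 5/6 chords/bar.
Slowest is D at 5/6 chords/bar.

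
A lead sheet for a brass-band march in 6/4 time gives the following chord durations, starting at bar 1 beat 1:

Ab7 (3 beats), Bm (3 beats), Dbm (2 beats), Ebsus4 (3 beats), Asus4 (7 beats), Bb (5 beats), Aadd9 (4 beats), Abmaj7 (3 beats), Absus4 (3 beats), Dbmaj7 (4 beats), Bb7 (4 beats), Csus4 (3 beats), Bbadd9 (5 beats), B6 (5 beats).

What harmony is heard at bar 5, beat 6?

Beat 6 of bar 5 is beat (5−1)×6 + 6 = 30 overall.
Running totals: Ab7 ends at 3, Bm ends at 6, Dbm ends at 8, Ebsus4 ends at 11, Asus4 ends at 18, Bb ends at 23, Aadd9 ends at 27, Abmaj7 ends at 30.
Beat 30 falls within Abmaj7.

Abmaj7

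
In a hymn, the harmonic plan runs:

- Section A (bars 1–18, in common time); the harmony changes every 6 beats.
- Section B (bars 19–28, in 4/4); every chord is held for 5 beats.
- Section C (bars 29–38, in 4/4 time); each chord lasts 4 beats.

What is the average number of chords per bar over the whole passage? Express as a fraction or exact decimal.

A: 18 × 4 = 72 beats ÷ 6 = 12 chords.
B: 10 × 4 = 40 beats ÷ 5 = 8 chords.
C: 10 × 4 = 40 beats ÷ 4 = 10 chords.
Overall: 30 chords over 38 bars → 30/38 = 15/19 chords per bar.

15/19 chords per bar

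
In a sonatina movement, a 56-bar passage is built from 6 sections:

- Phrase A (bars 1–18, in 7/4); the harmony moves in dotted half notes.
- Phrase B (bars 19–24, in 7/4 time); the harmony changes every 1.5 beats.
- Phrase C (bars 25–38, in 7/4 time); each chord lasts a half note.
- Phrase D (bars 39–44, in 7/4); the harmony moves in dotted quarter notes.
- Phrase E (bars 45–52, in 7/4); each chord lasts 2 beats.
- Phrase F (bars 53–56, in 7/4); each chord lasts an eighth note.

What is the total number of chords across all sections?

231 chords

A: 18·7 = 126 beats, 126/3 = 42 chords.
B: 6·7 = 42 beats, 42/1.5 = 28 chords.
C: 14·7 = 98 beats, 98/2 = 49 chords.
D: 6·7 = 42 beats, 42/1.5 = 28 chords.
E: 8·7 = 56 beats, 56/2 = 28 chords.
F: 4·7 = 28 beats, 28/0.5 = 56 chords.
Total: 42 + 28 + 49 + 28 + 28 + 56 = 231.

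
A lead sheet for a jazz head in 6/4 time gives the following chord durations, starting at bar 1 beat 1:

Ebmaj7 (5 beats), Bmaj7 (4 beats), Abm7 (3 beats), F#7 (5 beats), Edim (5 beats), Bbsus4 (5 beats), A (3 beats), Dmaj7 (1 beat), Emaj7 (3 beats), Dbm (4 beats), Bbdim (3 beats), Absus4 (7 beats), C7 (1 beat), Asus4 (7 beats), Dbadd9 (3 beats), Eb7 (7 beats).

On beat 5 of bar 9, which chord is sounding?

Asus4

Beat 5 of bar 9 is beat (9−1)×6 + 5 = 53 overall.
Running totals: Ebmaj7 ends at 5, Bmaj7 ends at 9, Abm7 ends at 12, F#7 ends at 17, Edim ends at 22, Bbsus4 ends at 27, A ends at 30, Dmaj7 ends at 31, Emaj7 ends at 34, Dbm ends at 38, Bbdim ends at 41, Absus4 ends at 48, C7 ends at 49, Asus4 ends at 56.
Beat 53 falls within Asus4.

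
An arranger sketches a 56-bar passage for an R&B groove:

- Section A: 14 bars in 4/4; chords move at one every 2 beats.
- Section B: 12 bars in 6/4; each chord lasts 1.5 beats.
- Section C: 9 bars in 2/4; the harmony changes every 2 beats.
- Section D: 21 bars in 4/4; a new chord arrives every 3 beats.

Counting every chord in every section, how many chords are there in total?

A: 14 bars × 4 beats = 56 beats; 2 beats/chord → 28 chords.
B: 12 bars × 6 beats = 72 beats; 1.5 beats/chord → 48 chords.
C: 9 bars × 2 beats = 18 beats; 2 beats/chord → 9 chords.
D: 21 bars × 4 beats = 84 beats; 3 beats/chord → 28 chords.
Total: 28 + 48 + 9 + 28 = 113.

113 chords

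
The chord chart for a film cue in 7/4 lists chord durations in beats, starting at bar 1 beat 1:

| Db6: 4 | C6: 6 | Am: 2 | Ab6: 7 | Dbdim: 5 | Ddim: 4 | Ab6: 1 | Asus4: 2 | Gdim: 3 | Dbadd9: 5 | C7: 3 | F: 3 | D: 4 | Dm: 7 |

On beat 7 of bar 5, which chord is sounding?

Beat 7 of bar 5 is beat (5−1)×7 + 7 = 35 overall.
Running totals: Db6 ends at 4, C6 ends at 10, Am ends at 12, Ab6 ends at 19, Dbdim ends at 24, Ddim ends at 28, Ab6 ends at 29, Asus4 ends at 31, Gdim ends at 34, Dbadd9 ends at 39.
Beat 35 falls within Dbadd9.

Dbadd9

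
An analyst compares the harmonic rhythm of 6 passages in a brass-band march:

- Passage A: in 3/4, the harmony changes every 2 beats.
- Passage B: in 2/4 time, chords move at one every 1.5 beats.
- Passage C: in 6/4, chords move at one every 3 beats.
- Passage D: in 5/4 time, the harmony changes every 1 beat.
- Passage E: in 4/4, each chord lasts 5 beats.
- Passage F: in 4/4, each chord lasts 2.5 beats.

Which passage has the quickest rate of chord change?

A: 3/2 = 1.5 chords/bar.
B: 2/1.5 = 4/3 chords/bar.
C: 6/3 = 2 chords/bar.
D: 5/1 = 5 chords/bar.
E: 4/5 = 0.8 chords/bar.
F: 4/2.5 = 1.6 chords/bar.
Fastest is D at 5 chords/bar.

Passage D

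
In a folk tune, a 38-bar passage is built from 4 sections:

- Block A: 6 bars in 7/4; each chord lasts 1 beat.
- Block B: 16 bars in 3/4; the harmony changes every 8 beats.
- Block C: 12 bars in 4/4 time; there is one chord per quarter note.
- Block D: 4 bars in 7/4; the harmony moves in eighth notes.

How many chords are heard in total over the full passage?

152 chords

A: 6·7 = 42 beats, 42/1 = 42 chords.
B: 16·3 = 48 beats, 48/8 = 6 chords.
C: 12·4 = 48 beats, 48/1 = 48 chords.
D: 4·7 = 28 beats, 28/0.5 = 56 chords.
Total: 42 + 6 + 48 + 56 = 152.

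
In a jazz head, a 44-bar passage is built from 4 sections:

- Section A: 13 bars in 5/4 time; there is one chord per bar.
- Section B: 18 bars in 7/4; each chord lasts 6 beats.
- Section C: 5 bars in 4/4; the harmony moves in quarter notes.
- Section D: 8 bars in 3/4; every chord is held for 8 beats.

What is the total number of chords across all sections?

A: 13·5 = 65 beats, 65/5 = 13 chords.
B: 18·7 = 126 beats, 126/6 = 21 chords.
C: 5·4 = 20 beats, 20/1 = 20 chords.
D: 8·3 = 24 beats, 24/8 = 3 chords.
Total: 13 + 21 + 20 + 3 = 57.

57 chords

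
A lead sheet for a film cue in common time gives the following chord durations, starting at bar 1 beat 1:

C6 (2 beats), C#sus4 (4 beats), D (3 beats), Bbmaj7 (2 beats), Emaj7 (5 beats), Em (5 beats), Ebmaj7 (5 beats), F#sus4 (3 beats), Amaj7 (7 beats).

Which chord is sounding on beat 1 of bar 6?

Beat 1 of bar 6 is beat (6−1)×4 + 1 = 21 overall.
Running totals: C6 ends at 2, C#sus4 ends at 6, D ends at 9, Bbmaj7 ends at 11, Emaj7 ends at 16, Em ends at 21.
Beat 21 falls within Em.

Em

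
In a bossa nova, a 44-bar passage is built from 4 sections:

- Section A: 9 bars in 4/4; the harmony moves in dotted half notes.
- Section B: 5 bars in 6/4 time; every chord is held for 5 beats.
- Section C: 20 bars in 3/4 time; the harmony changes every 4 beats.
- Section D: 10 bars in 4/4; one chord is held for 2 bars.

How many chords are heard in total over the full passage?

38 chords

A: 9·4 = 36 beats, 36/3 = 12 chords.
B: 5·6 = 30 beats, 30/5 = 6 chords.
C: 20·3 = 60 beats, 60/4 = 15 chords.
D: 10·4 = 40 beats, 40/8 = 5 chords.
Total: 12 + 6 + 15 + 5 = 38.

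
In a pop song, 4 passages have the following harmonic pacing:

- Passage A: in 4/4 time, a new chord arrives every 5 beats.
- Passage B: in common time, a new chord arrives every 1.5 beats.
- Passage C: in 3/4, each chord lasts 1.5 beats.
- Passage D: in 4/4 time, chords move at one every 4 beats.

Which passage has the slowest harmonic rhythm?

Passage A

A: 4/5 = 0.8 chords/bar.
B: 4/1.5 = 8/3 chords/bar.
C: 3/1.5 = 2 chords/bar.
D: 4/4 = 1 chord/bar.
Slowest is A at 0.8 chords/bar.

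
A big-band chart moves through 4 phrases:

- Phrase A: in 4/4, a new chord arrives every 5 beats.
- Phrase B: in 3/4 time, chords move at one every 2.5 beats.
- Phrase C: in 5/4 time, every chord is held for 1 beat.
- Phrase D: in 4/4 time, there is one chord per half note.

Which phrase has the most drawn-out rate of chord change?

A: 4 beats/bar ÷ 5 beats/chord = 0.8 chords/bar.
B: 3 beats/bar ÷ 2.5 beats/chord = 1.2 chords/bar.
C: 5 beats/bar ÷ 1 beat/chord = 5 chords/bar.
D: 4 beats/bar ÷ 2 beats/chord = 2 chords/bar.
Slowest is A at 0.8 chords/bar.

Phrase A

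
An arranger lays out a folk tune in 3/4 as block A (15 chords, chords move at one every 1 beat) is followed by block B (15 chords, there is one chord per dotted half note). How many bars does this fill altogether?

A: 15 × 1 = 15 beats = 5 bars.
B: 15 × 3 = 45 beats = 15 bars.
Total: 5 + 15 = 20 bars.

20 bars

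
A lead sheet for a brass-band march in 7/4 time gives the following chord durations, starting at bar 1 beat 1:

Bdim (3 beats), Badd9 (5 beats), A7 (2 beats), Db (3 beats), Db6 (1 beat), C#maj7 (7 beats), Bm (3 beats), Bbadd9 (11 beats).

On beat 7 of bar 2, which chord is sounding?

Beat 7 of bar 2 is beat (2−1)×7 + 7 = 14 overall.
Running totals: Bdim ends at 3, Badd9 ends at 8, A7 ends at 10, Db ends at 13, Db6 ends at 14.
Beat 14 falls within Db6.

Db6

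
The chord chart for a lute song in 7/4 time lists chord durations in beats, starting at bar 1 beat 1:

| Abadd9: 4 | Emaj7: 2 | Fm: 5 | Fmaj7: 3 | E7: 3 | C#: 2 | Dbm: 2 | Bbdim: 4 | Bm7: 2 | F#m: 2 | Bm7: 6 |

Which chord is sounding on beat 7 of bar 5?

Beat 7 of bar 5 is beat (5−1)×7 + 7 = 35 overall.
Running totals: Abadd9 ends at 4, Emaj7 ends at 6, Fm ends at 11, Fmaj7 ends at 14, E7 ends at 17, C# ends at 19, Dbm ends at 21, Bbdim ends at 25, Bm7 ends at 27, F#m ends at 29, Bm7 ends at 35.
Beat 35 falls within Bm7.

Bm7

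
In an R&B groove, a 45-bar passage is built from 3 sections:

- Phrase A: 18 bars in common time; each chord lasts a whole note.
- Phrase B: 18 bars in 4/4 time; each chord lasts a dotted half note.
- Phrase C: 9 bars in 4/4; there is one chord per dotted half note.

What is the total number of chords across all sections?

A: 18 bars × 4 beats = 72 beats; 4 beats/chord → 18 chords.
B: 18 bars × 4 beats = 72 beats; 3 beats/chord → 24 chords.
C: 9 bars × 4 beats = 36 beats; 3 beats/chord → 12 chords.
Total: 18 + 24 + 12 = 54.

54 chords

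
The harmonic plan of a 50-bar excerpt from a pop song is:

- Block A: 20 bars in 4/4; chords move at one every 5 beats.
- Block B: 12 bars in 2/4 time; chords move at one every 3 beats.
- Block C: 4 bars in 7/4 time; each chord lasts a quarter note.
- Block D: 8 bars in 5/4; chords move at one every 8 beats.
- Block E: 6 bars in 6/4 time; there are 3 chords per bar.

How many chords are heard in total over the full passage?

A has 80 beats and chords last 5 each, so 16 chords.
B has 24 beats and chords last 3 each, so 8 chords.
C has 28 beats and chords last 1 each, so 28 chords.
D has 40 beats and chords last 8 each, so 5 chords.
E has 36 beats and chords last 2 each, so 18 chords.
Total: 16 + 8 + 28 + 5 + 18 = 75.

75 chords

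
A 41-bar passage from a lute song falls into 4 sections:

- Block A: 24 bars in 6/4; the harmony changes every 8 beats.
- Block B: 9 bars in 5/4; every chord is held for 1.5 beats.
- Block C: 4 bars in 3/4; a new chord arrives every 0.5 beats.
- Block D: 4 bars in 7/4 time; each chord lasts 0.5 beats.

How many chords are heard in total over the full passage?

128 chords

A: 24 bars × 6 beats = 144 beats; 8 beats/chord → 18 chords.
B: 9 bars × 5 beats = 45 beats; 1.5 beats/chord → 30 chords.
C: 4 bars × 3 beats = 12 beats; 0.5 beats/chord → 24 chords.
D: 4 bars × 7 beats = 28 beats; 0.5 beats/chord → 56 chords.
Total: 18 + 30 + 24 + 56 = 128.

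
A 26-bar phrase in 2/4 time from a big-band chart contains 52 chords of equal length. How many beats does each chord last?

26 bars × 2 beats/bar = 52 beats total.
52 beats ÷ 52 chords = 1 beats per chord.
(That is a quarter note.)

1 beat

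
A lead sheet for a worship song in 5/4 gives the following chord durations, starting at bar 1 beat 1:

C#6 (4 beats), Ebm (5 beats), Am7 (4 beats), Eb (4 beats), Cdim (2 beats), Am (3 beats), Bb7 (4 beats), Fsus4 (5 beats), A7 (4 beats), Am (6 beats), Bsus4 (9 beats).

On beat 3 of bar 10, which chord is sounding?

Bsus4

Beat 3 of bar 10 is beat (10−1)×5 + 3 = 48 overall.
Running totals: C#6 ends at 4, Ebm ends at 9, Am7 ends at 13, Eb ends at 17, Cdim ends at 19, Am ends at 22, Bb7 ends at 26, Fsus4 ends at 31, A7 ends at 35, Am ends at 41, Bsus4 ends at 50.
Beat 48 falls within Bsus4.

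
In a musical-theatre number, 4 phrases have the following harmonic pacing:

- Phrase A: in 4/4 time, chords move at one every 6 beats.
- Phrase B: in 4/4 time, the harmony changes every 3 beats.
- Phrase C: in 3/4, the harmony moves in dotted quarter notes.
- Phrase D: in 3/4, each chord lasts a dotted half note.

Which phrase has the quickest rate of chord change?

A: 4 beats/bar ÷ 6 beats/chord = 2/3 chords/bar.
B: 4 beats/bar ÷ 3 beats/chord = 4/3 chords/bar.
C: 3 beats/bar ÷ 1.5 beats/chord = 2 chords/bar.
D: 3 beats/bar ÷ 3 beats/chord = 1 chord/bar.
Fastest is C at 2 chords/bar.

Phrase C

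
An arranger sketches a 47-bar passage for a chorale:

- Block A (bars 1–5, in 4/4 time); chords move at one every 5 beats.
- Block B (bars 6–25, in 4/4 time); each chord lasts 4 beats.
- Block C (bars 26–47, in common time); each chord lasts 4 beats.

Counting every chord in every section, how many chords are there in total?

46 chords

A: 5 bars × 4 beats = 20 beats; 5 beats/chord → 4 chords.
B: 20 bars × 4 beats = 80 beats; 4 beats/chord → 20 chords.
C: 22 bars × 4 beats = 88 beats; 4 beats/chord → 22 chords.
Total: 4 + 20 + 22 = 46.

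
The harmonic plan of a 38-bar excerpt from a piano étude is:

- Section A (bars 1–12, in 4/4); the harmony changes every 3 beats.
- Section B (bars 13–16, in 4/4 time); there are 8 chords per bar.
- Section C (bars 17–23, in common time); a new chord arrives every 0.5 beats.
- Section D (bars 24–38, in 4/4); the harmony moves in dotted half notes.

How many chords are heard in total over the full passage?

124 chords

A: 12 bars × 4 beats = 48 beats; 3 beats/chord → 16 chords.
B: 4 bars × 4 beats = 16 beats; 0.5 beats/chord → 32 chords.
C: 7 bars × 4 beats = 28 beats; 0.5 beats/chord → 56 chords.
D: 15 bars × 4 beats = 60 beats; 3 beats/chord → 20 chords.
Total: 16 + 32 + 56 + 20 = 124.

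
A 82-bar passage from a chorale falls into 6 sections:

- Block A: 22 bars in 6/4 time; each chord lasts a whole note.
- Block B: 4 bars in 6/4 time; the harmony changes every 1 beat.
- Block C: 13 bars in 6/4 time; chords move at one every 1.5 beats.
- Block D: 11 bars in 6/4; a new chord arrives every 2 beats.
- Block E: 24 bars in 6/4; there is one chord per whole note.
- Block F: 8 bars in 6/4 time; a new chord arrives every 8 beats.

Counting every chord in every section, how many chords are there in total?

A: 22·6 = 132 beats, 132/4 = 33 chords.
B: 4·6 = 24 beats, 24/1 = 24 chords.
C: 13·6 = 78 beats, 78/1.5 = 52 chords.
D: 11·6 = 66 beats, 66/2 = 33 chords.
E: 24·6 = 144 beats, 144/4 = 36 chords.
F: 8·6 = 48 beats, 48/8 = 6 chords.
Total: 33 + 24 + 52 + 33 + 36 + 6 = 184.

184 chords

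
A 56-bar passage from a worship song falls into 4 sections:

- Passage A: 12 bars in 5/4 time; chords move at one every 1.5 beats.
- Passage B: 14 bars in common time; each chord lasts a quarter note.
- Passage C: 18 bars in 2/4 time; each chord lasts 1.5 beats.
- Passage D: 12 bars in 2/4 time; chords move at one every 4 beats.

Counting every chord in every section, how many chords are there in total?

126 chords

A: 12·5 = 60 beats, 60/1.5 = 40 chords.
B: 14·4 = 56 beats, 56/1 = 56 chords.
C: 18·2 = 36 beats, 36/1.5 = 24 chords.
D: 12·2 = 24 beats, 24/4 = 6 chords.
Total: 40 + 56 + 24 + 6 = 126.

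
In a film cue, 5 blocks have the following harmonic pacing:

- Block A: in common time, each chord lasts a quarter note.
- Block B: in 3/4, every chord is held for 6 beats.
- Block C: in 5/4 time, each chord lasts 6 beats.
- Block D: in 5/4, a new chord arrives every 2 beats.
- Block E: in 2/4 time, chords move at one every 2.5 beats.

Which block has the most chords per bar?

Block A

A: 4/1 = 4 chords/bar.
B: 3/6 = 0.5 chords/bar.
C: 5/6 = 5/6 chords/bar.
D: 5/2 = 2.5 chords/bar.
E: 2/2.5 = 0.8 chords/bar.
Fastest is A at 4 chords/bar.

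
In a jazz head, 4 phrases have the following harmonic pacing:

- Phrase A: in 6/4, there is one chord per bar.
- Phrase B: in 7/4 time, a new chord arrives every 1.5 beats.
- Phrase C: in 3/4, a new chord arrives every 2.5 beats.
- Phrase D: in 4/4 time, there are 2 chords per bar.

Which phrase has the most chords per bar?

A: 6/6 = 1 chord/bar.
B: 7/1.5 = 14/3 chords/bar.
C: 3/2.5 = 1.2 chords/bar.
D: 4/2 = 2 chords/bar.
Fastest is B at 14/3 chords/bar.

Phrase B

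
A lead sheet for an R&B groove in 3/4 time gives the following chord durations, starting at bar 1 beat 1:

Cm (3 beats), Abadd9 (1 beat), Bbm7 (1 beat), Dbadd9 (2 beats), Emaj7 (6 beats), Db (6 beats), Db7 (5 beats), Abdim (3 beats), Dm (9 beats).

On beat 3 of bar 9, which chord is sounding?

Beat 3 of bar 9 is beat (9−1)×3 + 3 = 27 overall.
Running totals: Cm ends at 3, Abadd9 ends at 4, Bbm7 ends at 5, Dbadd9 ends at 7, Emaj7 ends at 13, Db ends at 19, Db7 ends at 24, Abdim ends at 27.
Beat 27 falls within Abdim.

Abdim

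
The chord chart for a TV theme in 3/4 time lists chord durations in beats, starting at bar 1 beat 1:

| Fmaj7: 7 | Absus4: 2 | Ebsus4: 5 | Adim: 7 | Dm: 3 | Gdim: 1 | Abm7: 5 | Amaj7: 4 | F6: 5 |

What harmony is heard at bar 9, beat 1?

Gdim

Beat 1 of bar 9 is beat (9−1)×3 + 1 = 25 overall.
Running totals: Fmaj7 ends at 7, Absus4 ends at 9, Ebsus4 ends at 14, Adim ends at 21, Dm ends at 24, Gdim ends at 25.
Beat 25 falls within Gdim.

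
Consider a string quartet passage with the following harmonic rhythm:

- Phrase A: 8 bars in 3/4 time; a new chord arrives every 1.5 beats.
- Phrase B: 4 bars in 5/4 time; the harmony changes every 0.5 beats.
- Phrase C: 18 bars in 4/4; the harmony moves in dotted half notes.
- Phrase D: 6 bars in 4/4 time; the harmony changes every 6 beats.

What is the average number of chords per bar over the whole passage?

7/3 chords per bar

A: 8 bars of 3 beats is 24 beats; at 1.5 beats each that's 16 chords.
B: 4 bars of 5 beats is 20 beats; at 0.5 beats each that's 40 chords.
C: 18 bars of 4 beats is 72 beats; at 3 beats each that's 24 chords.
D: 6 bars of 4 beats is 24 beats; at 6 beats each that's 4 chords.
Overall: 84 chords over 36 bars → 84/36 = 7/3 chords per bar.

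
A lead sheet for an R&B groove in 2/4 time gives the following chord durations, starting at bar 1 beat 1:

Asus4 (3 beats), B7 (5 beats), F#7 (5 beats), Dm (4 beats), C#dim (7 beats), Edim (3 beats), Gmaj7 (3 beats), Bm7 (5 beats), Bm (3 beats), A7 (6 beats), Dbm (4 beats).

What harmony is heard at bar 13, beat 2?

Edim

Beat 2 of bar 13 is beat (13−1)×2 + 2 = 26 overall.
Running totals: Asus4 ends at 3, B7 ends at 8, F#7 ends at 13, Dm ends at 17, C#dim ends at 24, Edim ends at 27.
Beat 26 falls within Edim.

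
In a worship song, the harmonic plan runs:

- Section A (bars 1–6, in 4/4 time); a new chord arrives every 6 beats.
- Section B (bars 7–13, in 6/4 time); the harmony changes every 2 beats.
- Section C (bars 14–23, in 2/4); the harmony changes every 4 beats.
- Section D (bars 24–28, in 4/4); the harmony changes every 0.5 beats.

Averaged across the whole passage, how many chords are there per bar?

A: 6 × 4 = 24 beats ÷ 6 = 4 chords.
B: 7 × 6 = 42 beats ÷ 2 = 21 chords.
C: 10 × 2 = 20 beats ÷ 4 = 5 chords.
D: 5 × 4 = 20 beats ÷ 0.5 = 40 chords.
Overall: 70 chords over 28 bars → 70/28 = 2.5 chords per bar.

2.5 chords per bar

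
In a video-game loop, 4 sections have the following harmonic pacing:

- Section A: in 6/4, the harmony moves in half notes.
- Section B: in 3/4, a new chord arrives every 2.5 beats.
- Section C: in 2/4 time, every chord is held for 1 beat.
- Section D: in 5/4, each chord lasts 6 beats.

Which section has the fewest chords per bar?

A: each chord is 2 beats in 6/4, so 3 per bar.
B: each chord is 2.5 beats in 3/4, so 1.2 per bar.
C: each chord is 1 beat in 2/4, so 2 per bar.
D: each chord is 6 beats in 5/4, so 5/6 per bar.
Slowest is D at 5/6 chords/bar.

Section D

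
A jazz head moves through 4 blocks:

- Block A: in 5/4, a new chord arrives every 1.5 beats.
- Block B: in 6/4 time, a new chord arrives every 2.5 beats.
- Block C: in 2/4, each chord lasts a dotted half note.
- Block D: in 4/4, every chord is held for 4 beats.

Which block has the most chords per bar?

A: each chord is 1.5 beats in 5/4, so 10/3 per bar.
B: each chord is 2.5 beats in 6/4, so 2.4 per bar.
C: each chord is 3 beats in 2/4, so 2/3 per bar.
D: each chord is 4 beats in 4/4, so 1 per bar.
Fastest is A at 10/3 chords/bar.

Block A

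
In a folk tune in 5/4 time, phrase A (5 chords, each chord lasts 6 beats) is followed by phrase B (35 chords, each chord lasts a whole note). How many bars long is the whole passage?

34 bars

A: 5 × 6 = 30 beats = 6 bars.
B: 35 × 4 = 140 beats = 28 bars.
Total: 6 + 28 = 34 bars.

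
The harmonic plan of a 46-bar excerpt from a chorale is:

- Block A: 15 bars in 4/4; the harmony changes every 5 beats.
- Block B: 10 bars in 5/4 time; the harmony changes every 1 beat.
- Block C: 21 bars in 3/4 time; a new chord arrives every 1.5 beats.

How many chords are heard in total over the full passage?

A: 15·4 = 60 beats, 60/5 = 12 chords.
B: 10·5 = 50 beats, 50/1 = 50 chords.
C: 21·3 = 63 beats, 63/1.5 = 42 chords.
Total: 12 + 50 + 42 = 104.

104 chords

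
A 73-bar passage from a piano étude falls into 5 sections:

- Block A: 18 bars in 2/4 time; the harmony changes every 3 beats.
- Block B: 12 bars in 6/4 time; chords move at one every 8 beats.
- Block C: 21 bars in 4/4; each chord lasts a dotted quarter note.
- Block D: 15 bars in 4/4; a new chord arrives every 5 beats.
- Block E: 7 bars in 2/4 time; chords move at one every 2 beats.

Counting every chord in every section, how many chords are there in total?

96 chords

A: 18 bars × 2 beats = 36 beats; 3 beats/chord → 12 chords.
B: 12 bars × 6 beats = 72 beats; 8 beats/chord → 9 chords.
C: 21 bars × 4 beats = 84 beats; 1.5 beats/chord → 56 chords.
D: 15 bars × 4 beats = 60 beats; 5 beats/chord → 12 chords.
E: 7 bars × 2 beats = 14 beats; 2 beats/chord → 7 chords.
Total: 12 + 9 + 56 + 12 + 7 = 96.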